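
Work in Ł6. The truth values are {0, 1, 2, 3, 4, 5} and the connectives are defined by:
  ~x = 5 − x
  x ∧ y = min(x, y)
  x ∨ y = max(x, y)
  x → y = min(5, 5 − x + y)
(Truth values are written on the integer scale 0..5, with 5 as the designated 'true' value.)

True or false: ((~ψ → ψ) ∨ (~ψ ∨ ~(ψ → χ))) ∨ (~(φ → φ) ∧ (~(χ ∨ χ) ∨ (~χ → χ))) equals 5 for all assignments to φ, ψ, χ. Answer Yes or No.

Counterexample: take φ = 0, ψ = 1, χ = 0.
~ψ = ~1 = 4
~ψ → ψ = 4 → 1 = 2
~ψ = ~1 = 4
ψ → χ = 1 → 0 = 4
~(ψ → χ) = ~4 = 1
~ψ ∨ ~(ψ → χ) = 4 ∨ 1 = 4
(~ψ → ψ) ∨ (~ψ ∨ ~(ψ → χ)) = 2 ∨ 4 = 4
φ → φ = 0 → 0 = 5
~(φ → φ) = ~5 = 0
χ ∨ χ = 0 ∨ 0 = 0
~(χ ∨ χ) = ~0 = 5
~χ = ~0 = 5
~χ → χ = 5 → 0 = 0
~(χ ∨ χ) ∨ (~χ → χ) = 5 ∨ 0 = 5
~(φ → φ) ∧ (~(χ ∨ χ) ∨ (~χ → χ)) = 0 ∧ 5 = 0
((~ψ → ψ) ∨ (~ψ ∨ ~(ψ → χ))) ∨ (~(φ → φ) ∧ (~(χ ∨ χ) ∨ (~χ → χ))) = 4 ∨ 0 = 4
This gives 4 ≠ 5.

No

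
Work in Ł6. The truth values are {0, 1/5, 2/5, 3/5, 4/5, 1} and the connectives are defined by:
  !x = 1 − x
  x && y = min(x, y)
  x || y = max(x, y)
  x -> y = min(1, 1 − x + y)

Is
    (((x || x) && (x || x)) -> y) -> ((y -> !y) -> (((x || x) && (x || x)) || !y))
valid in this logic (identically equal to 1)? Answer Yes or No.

No

Counterexample: take x = 0, y = 1/5.
x || x = 0 || 0 = 0
x || x = 0 || 0 = 0
(x || x) && (x || x) = 0 && 0 = 0
((x || x) && (x || x)) -> y = 0 -> 1/5 = 1
!y = !1/5 = 4/5
y -> !y = 1/5 -> 4/5 = 1
x || x = 0 || 0 = 0
x || x = 0 || 0 = 0
(x || x) && (x || x) = 0 && 0 = 0
!y = !1/5 = 4/5
((x || x) && (x || x)) || !y = 0 || 4/5 = 4/5
(y -> !y) -> (((x || x) && (x || x)) || !y) = 1 -> 4/5 = 4/5
(((x || x) && (x || x)) -> y) -> ((y -> !y) -> (((x || x) && (x || x)) || !y)) = 1 -> 4/5 = 4/5
This gives 4/5 ≠ 1.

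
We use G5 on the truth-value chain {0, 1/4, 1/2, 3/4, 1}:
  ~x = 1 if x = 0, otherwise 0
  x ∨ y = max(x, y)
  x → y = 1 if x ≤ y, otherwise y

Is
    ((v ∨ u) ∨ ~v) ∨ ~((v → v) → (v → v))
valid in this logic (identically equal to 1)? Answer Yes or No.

No

Counterexample: take u = 0, v = 1/4.
v ∨ u = 1/4 ∨ 0 = 1/4
~v = ~1/4 = 0
(v ∨ u) ∨ ~v = 1/4 ∨ 0 = 1/4
v → v = 1/4 → 1/4 = 1
v → v = 1/4 → 1/4 = 1
(v → v) → (v → v) = 1 → 1 = 1
~((v → v) → (v → v)) = ~1 = 0
((v ∨ u) ∨ ~v) ∨ ~((v → v) → (v → v)) = 1/4 ∨ 0 = 1/4
This gives 1/4 ≠ 1.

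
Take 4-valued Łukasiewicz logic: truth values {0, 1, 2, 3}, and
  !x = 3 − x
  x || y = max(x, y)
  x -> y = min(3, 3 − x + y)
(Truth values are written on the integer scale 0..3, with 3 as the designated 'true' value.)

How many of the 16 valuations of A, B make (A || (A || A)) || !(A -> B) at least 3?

A = 0, B = 0 ↦ 0  <
A = 0, B = 1 ↦ 0  <
A = 0, B = 2 ↦ 0  <
A = 0, B = 3 ↦ 0  <
A = 1, B = 0 ↦ 1  <
A = 1, B = 1 ↦ 1  <
A = 1, B = 2 ↦ 1  <
A = 1, B = 3 ↦ 1  <
A = 2, B = 0 ↦ 2  <
A = 2, B = 1 ↦ 2  <
A = 2, B = 2 ↦ 2  <
A = 2, B = 3 ↦ 2  <
A = 3, B = 0 ↦ 3  ≥
A = 3, B = 1 ↦ 3  ≥
A = 3, B = 2 ↦ 3  ≥
A = 3, B = 3 ↦ 3  ≥
So 4 of the 16 assignments meet the threshold.

4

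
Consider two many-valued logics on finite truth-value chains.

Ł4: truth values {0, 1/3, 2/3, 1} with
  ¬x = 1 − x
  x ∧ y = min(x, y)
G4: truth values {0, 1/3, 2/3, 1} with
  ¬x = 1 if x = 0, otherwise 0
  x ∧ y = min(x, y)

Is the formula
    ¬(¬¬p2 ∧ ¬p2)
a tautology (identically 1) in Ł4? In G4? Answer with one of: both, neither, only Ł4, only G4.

only G4

In Ł4: at p2 = 1/3 the value is 2/3 — not a tautology.
In G4: every assignment gives 1 — tautology.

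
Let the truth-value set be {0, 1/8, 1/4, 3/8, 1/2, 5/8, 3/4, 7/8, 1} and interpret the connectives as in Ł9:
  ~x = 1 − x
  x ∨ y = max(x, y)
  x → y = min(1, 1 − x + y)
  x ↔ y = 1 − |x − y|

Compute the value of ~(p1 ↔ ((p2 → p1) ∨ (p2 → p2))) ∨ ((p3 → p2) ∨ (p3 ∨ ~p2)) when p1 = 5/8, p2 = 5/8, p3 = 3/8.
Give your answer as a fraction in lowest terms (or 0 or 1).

p2 → p1 = 5/8 → 5/8 = 1
p2 → p2 = 5/8 → 5/8 = 1
(p2 → p1) ∨ (p2 → p2) = 1 ∨ 1 = 1
p1 ↔ ((p2 → p1) ∨ (p2 → p2)) = 5/8 ↔ 1 = 5/8
~(p1 ↔ ((p2 → p1) ∨ (p2 → p2))) = ~5/8 = 3/8
p3 → p2 = 3/8 → 5/8 = 1
~p2 = ~5/8 = 3/8
p3 ∨ ~p2 = 3/8 ∨ 3/8 = 3/8
(p3 → p2) ∨ (p3 ∨ ~p2) = 1 ∨ 3/8 = 1
~(p1 ↔ ((p2 → p1) ∨ (p2 → p2))) ∨ ((p3 → p2) ∨ (p3 ∨ ~p2)) = 3/8 ∨ 1 = 1

1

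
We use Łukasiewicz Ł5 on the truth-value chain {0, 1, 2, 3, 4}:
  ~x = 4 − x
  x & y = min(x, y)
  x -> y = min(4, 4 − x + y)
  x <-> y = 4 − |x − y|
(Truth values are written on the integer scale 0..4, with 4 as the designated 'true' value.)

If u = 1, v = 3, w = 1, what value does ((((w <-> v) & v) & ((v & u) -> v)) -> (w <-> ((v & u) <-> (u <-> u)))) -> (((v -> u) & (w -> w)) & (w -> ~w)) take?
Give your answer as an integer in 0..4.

w <-> v = 1 <-> 3 = 2
(w <-> v) & v = 2 & 3 = 2
v & u = 3 & 1 = 1
(v & u) -> v = 1 -> 3 = 4
((w <-> v) & v) & ((v & u) -> v) = 2 & 4 = 2
v & u = 3 & 1 = 1
u <-> u = 1 <-> 1 = 4
(v & u) <-> (u <-> u) = 1 <-> 4 = 1
w <-> ((v & u) <-> (u <-> u)) = 1 <-> 1 = 4
(((w <-> v) & v) & ((v & u) -> v)) -> (w <-> ((v & u) <-> (u <-> u))) = 2 -> 4 = 4
v -> u = 3 -> 1 = 2
w -> w = 1 -> 1 = 4
(v -> u) & (w -> w) = 2 & 4 = 2
~w = ~1 = 3
w -> ~w = 1 -> 3 = 4
((v -> u) & (w -> w)) & (w -> ~w) = 2 & 4 = 2
((((w <-> v) & v) & ((v & u) -> v)) -> (w <-> ((v & u) <-> (u <-> u)))) -> (((v -> u) & (w -> w)) & (w -> ~w)) = 4 -> 2 = 2

2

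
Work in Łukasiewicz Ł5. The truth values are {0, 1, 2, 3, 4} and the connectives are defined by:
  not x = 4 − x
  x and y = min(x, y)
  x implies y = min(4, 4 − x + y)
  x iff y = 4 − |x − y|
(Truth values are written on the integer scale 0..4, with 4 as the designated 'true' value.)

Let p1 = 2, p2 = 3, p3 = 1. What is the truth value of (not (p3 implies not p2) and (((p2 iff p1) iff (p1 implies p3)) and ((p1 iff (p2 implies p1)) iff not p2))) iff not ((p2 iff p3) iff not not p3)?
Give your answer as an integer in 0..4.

3

not p2 = not 3 = 1
p3 implies not p2 = 1 implies 1 = 4
not (p3 implies not p2) = not 4 = 0
p2 iff p1 = 3 iff 2 = 3
p1 implies p3 = 2 implies 1 = 3
(p2 iff p1) iff (p1 implies p3) = 3 iff 3 = 4
p2 implies p1 = 3 implies 2 = 3
p1 iff (p2 implies p1) = 2 iff 3 = 3
not p2 = not 3 = 1
(p1 iff (p2 implies p1)) iff not p2 = 3 iff 1 = 2
((p2 iff p1) iff (p1 implies p3)) and ((p1 iff (p2 implies p1)) iff not p2) = 4 and 2 = 2
not (p3 implies not p2) and (((p2 iff p1) iff (p1 implies p3)) and ((p1 iff (p2 implies p1)) iff not p2)) = 0 and 2 = 0
p2 iff p3 = 3 iff 1 = 2
not p3 = not 1 = 3
not not p3 = not 3 = 1
(p2 iff p3) iff not not p3 = 2 iff 1 = 3
not ((p2 iff p3) iff not not p3) = not 3 = 1
(not (p3 implies not p2) and (((p2 iff p1) iff (p1 implies p3)) and ((p1 iff (p2 implies p1)) iff not p2))) iff not ((p2 iff p3) iff not not p3) = 0 iff 1 = 3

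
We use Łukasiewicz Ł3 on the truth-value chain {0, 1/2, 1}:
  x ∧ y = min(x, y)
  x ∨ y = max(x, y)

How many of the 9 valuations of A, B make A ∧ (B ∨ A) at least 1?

A = 0, B = 0 ↦ 0  <
A = 0, B = 1/2 ↦ 0  <
A = 0, B = 1 ↦ 0  <
A = 1/2, B = 0 ↦ 1/2  <
A = 1/2, B = 1/2 ↦ 1/2  <
A = 1/2, B = 1 ↦ 1/2  <
A = 1, B = 0 ↦ 1  ≥
A = 1, B = 1/2 ↦ 1  ≥
A = 1, B = 1 ↦ 1  ≥
So 3 of the 9 assignments meet the threshold.

3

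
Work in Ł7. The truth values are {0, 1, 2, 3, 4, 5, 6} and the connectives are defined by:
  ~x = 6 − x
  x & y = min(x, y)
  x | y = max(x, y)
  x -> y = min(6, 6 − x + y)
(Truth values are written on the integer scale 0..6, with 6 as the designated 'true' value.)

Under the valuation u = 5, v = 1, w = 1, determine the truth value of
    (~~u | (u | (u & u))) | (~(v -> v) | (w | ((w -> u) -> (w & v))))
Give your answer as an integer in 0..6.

5

~u = ~5 = 1
~~u = ~1 = 5
u & u = 5 & 5 = 5
u | (u & u) = 5 | 5 = 5
~~u | (u | (u & u)) = 5 | 5 = 5
v -> v = 1 -> 1 = 6
~(v -> v) = ~6 = 0
w -> u = 1 -> 5 = 6
w & v = 1 & 1 = 1
(w -> u) -> (w & v) = 6 -> 1 = 1
w | ((w -> u) -> (w & v)) = 1 | 1 = 1
~(v -> v) | (w | ((w -> u) -> (w & v))) = 0 | 1 = 1
(~~u | (u | (u & u))) | (~(v -> v) | (w | ((w -> u) -> (w & v)))) = 5 | 1 = 5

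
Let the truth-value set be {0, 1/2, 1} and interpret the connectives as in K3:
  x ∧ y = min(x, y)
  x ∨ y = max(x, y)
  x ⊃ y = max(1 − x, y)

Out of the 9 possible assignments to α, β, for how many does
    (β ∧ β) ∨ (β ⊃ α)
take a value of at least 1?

α = 0, β = 0 ↦ 1  ≥
α = 0, β = 1/2 ↦ 1/2  <
α = 0, β = 1 ↦ 1  ≥
α = 1/2, β = 0 ↦ 1  ≥
α = 1/2, β = 1/2 ↦ 1/2  <
α = 1/2, β = 1 ↦ 1  ≥
α = 1, β = 0 ↦ 1  ≥
α = 1, β = 1/2 ↦ 1  ≥
α = 1, β = 1 ↦ 1  ≥
So 7 of the 9 assignments meet the threshold.

7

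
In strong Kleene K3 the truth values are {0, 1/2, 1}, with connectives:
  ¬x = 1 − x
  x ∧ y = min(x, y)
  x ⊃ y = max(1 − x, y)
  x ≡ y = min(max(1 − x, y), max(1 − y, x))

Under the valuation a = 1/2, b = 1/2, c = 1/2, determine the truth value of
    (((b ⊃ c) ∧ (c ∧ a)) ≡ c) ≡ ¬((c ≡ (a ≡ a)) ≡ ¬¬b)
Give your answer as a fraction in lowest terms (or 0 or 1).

1/2

b ⊃ c = 1/2 ⊃ 1/2 = 1/2
c ∧ a = 1/2 ∧ 1/2 = 1/2
(b ⊃ c) ∧ (c ∧ a) = 1/2 ∧ 1/2 = 1/2
((b ⊃ c) ∧ (c ∧ a)) ≡ c = 1/2 ≡ 1/2 = 1/2
a ≡ a = 1/2 ≡ 1/2 = 1/2
c ≡ (a ≡ a) = 1/2 ≡ 1/2 = 1/2
¬b = ¬1/2 = 1/2
¬¬b = ¬1/2 = 1/2
(c ≡ (a ≡ a)) ≡ ¬¬b = 1/2 ≡ 1/2 = 1/2
¬((c ≡ (a ≡ a)) ≡ ¬¬b) = ¬1/2 = 1/2
(((b ⊃ c) ∧ (c ∧ a)) ≡ c) ≡ ¬((c ≡ (a ≡ a)) ≡ ¬¬b) = 1/2 ≡ 1/2 = 1/2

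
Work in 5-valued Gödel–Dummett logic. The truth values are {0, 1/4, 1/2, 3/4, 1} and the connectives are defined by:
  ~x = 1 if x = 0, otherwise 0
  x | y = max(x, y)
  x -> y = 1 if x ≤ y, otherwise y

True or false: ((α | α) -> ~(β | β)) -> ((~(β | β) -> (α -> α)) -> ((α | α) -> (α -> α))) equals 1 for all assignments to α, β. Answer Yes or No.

At α = 0, β = 3/4, for instance:
α | α = 0 | 0 = 0
β | β = 3/4 | 3/4 = 3/4
~(β | β) = ~3/4 = 0
(α | α) -> ~(β | β) = 0 -> 0 = 1
α -> α = 0 -> 0 = 1
~(β | β) -> (α -> α) = 0 -> 1 = 1
(α | α) -> (α -> α) = 0 -> 1 = 1
(~(β | β) -> (α -> α)) -> ((α | α) -> (α -> α)) = 1 -> 1 = 1
((α | α) -> ~(β | β)) -> ((~(β | β) -> (α -> α)) -> ((α | α) -> (α -> α))) = 1 -> 1 = 1
and checking the remaining 24 assignments likewise gives ≥ 1 in every case.

Yes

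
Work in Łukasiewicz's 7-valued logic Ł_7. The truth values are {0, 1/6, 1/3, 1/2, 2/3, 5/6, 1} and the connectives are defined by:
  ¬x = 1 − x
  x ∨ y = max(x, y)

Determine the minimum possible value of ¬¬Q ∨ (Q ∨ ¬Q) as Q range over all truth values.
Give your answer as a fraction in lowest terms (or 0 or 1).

Take Q = 1/2:
¬Q = ¬1/2 = 1/2
¬¬Q = ¬1/2 = 1/2
¬Q = ¬1/2 = 1/2
Q ∨ ¬Q = 1/2 ∨ 1/2 = 1/2
¬¬Q ∨ (Q ∨ ¬Q) = 1/2 ∨ 1/2 = 1/2
No assignment yields a value below 1/2, so this is the minimum.

1/2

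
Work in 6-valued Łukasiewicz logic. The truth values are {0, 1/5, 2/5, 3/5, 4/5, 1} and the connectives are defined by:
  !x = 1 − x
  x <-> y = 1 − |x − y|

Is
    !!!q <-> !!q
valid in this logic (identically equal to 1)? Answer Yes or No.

Counterexample: take q = 0.
!q = !0 = 1
!!q = !1 = 0
!!!q = !0 = 1
!q = !0 = 1
!!q = !1 = 0
!!!q <-> !!q = 1 <-> 0 = 0
This gives 0 ≠ 1.

No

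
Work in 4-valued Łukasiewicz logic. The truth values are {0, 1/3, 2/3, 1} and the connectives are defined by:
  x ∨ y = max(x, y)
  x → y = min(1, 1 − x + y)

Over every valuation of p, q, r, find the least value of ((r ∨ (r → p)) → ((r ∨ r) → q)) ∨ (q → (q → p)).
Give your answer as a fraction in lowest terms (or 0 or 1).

2/3

Take p = 0, q = 2/3, r = 1:
r → p = 1 → 0 = 0
r ∨ (r → p) = 1 ∨ 0 = 1
r ∨ r = 1 ∨ 1 = 1
(r ∨ r) → q = 1 → 2/3 = 2/3
(r ∨ (r → p)) → ((r ∨ r) → q) = 1 → 2/3 = 2/3
q → p = 2/3 → 0 = 1/3
q → (q → p) = 2/3 → 1/3 = 2/3
((r ∨ (r → p)) → ((r ∨ r) → q)) ∨ (q → (q → p)) = 2/3 ∨ 2/3 = 2/3
No assignment yields a value below 2/3, so this is the minimum.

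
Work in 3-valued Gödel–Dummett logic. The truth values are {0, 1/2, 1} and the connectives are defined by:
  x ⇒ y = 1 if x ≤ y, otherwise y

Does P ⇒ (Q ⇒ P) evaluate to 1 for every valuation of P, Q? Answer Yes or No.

Yes

P = 0, Q = 0 ↦ 1
P = 0, Q = 1/2 ↦ 1
P = 0, Q = 1 ↦ 1
P = 1/2, Q = 0 ↦ 1
P = 1/2, Q = 1/2 ↦ 1
P = 1/2, Q = 1 ↦ 1
P = 1, Q = 0 ↦ 1
P = 1, Q = 1/2 ↦ 1
P = 1, Q = 1 ↦ 1
Every assignment gives a value ≥ 1.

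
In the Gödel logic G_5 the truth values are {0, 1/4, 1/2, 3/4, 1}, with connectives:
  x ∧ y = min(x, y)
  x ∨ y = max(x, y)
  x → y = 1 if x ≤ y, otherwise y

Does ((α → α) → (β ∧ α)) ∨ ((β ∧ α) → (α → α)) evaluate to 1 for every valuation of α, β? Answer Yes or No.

Yes

At α = 1/4, β = 1, for instance:
α → α = 1/4 → 1/4 = 1
β ∧ α = 1 ∧ 1/4 = 1/4
(α → α) → (β ∧ α) = 1 → 1/4 = 1/4
(β ∧ α) → (α → α) = 1/4 → 1 = 1
((α → α) → (β ∧ α)) ∨ ((β ∧ α) → (α → α)) = 1/4 ∨ 1 = 1
and checking the remaining 24 assignments likewise gives ≥ 1 in every case.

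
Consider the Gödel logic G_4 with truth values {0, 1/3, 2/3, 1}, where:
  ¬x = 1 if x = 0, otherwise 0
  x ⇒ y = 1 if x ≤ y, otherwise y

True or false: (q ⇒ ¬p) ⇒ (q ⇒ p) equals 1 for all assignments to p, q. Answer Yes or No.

No

Counterexample: take p = 0, q = 1/3.
¬p = ¬0 = 1
q ⇒ ¬p = 1/3 ⇒ 1 = 1
q ⇒ p = 1/3 ⇒ 0 = 0
(q ⇒ ¬p) ⇒ (q ⇒ p) = 1 ⇒ 0 = 0
This gives 0 ≠ 1.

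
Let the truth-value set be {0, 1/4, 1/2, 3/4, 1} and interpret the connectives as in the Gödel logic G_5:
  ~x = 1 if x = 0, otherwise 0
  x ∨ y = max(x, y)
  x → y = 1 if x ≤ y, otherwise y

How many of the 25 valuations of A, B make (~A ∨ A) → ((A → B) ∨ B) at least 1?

value 1: 15 assignments (counts)
value 3/4: 1 assignment
value 1/2: 2 assignments
value 1/4: 3 assignments
value 0: 4 assignments
So 15 of the 25 assignments meet the threshold.

15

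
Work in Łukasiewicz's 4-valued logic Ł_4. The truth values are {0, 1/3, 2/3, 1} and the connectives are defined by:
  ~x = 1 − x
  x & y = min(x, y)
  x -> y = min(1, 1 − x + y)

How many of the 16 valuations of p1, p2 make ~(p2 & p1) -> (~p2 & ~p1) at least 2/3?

10

p1 = 0, p2 = 0 ↦ 1  ≥
p1 = 0, p2 = 1/3 ↦ 2/3  ≥
p1 = 0, p2 = 2/3 ↦ 1/3  <
p1 = 0, p2 = 1 ↦ 0  <
p1 = 1/3, p2 = 0 ↦ 2/3  ≥
p1 = 1/3, p2 = 1/3 ↦ 1  ≥
p1 = 1/3, p2 = 2/3 ↦ 2/3  ≥
p1 = 1/3, p2 = 1 ↦ 1/3  <
p1 = 2/3, p2 = 0 ↦ 1/3  <
p1 = 2/3, p2 = 1/3 ↦ 2/3  ≥
p1 = 2/3, p2 = 2/3 ↦ 1  ≥
p1 = 2/3, p2 = 1 ↦ 2/3  ≥
p1 = 1, p2 = 0 ↦ 0  <
p1 = 1, p2 = 1/3 ↦ 1/3  <
p1 = 1, p2 = 2/3 ↦ 2/3  ≥
p1 = 1, p2 = 1 ↦ 1  ≥
So 10 of the 16 assignments meet the threshold.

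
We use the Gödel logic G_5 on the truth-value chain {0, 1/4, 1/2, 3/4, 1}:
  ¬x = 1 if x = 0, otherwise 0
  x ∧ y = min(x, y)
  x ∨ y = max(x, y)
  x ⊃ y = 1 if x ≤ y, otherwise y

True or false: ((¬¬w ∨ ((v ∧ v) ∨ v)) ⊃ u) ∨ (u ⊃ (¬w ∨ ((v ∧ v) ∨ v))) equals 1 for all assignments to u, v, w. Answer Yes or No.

Counterexample: take u = 1/4, v = 0, w = 1/4.
¬w = ¬1/4 = 0
¬¬w = ¬0 = 1
v ∧ v = 0 ∧ 0 = 0
(v ∧ v) ∨ v = 0 ∨ 0 = 0
¬¬w ∨ ((v ∧ v) ∨ v) = 1 ∨ 0 = 1
(¬¬w ∨ ((v ∧ v) ∨ v)) ⊃ u = 1 ⊃ 1/4 = 1/4
¬w = ¬1/4 = 0
v ∧ v = 0 ∧ 0 = 0
(v ∧ v) ∨ v = 0 ∨ 0 = 0
¬w ∨ ((v ∧ v) ∨ v) = 0 ∨ 0 = 0
u ⊃ (¬w ∨ ((v ∧ v) ∨ v)) = 1/4 ⊃ 0 = 0
((¬¬w ∨ ((v ∧ v) ∨ v)) ⊃ u) ∨ (u ⊃ (¬w ∨ ((v ∧ v) ∨ v))) = 1/4 ∨ 0 = 1/4
This gives 1/4 ≠ 1.

No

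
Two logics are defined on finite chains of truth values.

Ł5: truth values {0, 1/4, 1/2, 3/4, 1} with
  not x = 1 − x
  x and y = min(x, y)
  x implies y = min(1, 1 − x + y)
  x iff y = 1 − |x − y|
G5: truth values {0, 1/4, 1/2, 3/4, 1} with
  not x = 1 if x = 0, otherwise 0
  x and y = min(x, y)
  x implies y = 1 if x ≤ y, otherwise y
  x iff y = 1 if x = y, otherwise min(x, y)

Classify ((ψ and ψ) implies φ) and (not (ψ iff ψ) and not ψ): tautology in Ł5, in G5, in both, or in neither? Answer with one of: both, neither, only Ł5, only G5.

In Ł5: at φ = 0, ψ = 0 the value is 0 — not a tautology.
In G5: at φ = 0, ψ = 0 the value is 0 — not a tautology.

neither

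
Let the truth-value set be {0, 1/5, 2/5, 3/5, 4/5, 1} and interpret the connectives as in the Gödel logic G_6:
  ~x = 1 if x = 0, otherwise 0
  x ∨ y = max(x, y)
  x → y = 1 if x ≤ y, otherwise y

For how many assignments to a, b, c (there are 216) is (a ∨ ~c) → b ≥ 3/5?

138

value 1: 111 assignments (counts)
value 4/5: 11 assignments (counts)
value 3/5: 16 assignments (counts)
value 2/5: 21 assignments
value 1/5: 26 assignments
value 0: 31 assignments
So 138 of the 216 assignments meet the threshold.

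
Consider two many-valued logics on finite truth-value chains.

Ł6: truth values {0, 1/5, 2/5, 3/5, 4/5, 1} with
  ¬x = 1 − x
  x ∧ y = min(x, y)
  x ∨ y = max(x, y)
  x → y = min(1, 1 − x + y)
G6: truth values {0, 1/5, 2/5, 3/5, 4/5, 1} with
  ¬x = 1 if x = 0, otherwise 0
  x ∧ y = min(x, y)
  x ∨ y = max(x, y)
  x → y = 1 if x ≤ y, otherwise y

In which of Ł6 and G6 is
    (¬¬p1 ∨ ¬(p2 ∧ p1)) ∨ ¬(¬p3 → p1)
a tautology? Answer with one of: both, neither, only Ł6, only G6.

only G6

In Ł6: at p1 = 1/5, p2 = 1/5, p3 = 0 the value is 4/5 — not a tautology.
In G6: every assignment gives 1 — tautology.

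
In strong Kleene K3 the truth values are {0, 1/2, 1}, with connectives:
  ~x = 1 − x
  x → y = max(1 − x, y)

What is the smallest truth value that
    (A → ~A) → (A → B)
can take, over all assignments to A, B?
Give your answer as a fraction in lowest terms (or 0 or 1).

1/2

Take A = 1/2, B = 0:
~A = ~1/2 = 1/2
A → ~A = 1/2 → 1/2 = 1/2
A → B = 1/2 → 0 = 1/2
(A → ~A) → (A → B) = 1/2 → 1/2 = 1/2
No assignment yields a value below 1/2, so this is the minimum.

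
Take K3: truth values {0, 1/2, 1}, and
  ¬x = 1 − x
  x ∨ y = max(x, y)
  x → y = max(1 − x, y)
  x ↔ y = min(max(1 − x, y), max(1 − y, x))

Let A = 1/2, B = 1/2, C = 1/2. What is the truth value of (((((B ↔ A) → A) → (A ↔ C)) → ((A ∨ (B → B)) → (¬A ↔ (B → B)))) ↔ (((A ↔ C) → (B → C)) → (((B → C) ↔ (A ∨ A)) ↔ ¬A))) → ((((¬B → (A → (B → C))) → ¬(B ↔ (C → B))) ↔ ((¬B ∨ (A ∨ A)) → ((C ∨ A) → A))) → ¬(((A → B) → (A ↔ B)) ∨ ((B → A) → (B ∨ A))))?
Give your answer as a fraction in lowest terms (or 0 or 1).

B ↔ A = 1/2 ↔ 1/2 = 1/2
(B ↔ A) → A = 1/2 → 1/2 = 1/2
A ↔ C = 1/2 ↔ 1/2 = 1/2
((B ↔ A) → A) → (A ↔ C) = 1/2 → 1/2 = 1/2
B → B = 1/2 → 1/2 = 1/2
A ∨ (B → B) = 1/2 ∨ 1/2 = 1/2
¬A = ¬1/2 = 1/2
B → B = 1/2 → 1/2 = 1/2
¬A ↔ (B → B) = 1/2 ↔ 1/2 = 1/2
(A ∨ (B → B)) → (¬A ↔ (B → B)) = 1/2 → 1/2 = 1/2
(((B ↔ A) → A) → (A ↔ C)) → ((A ∨ (B → B)) → (¬A ↔ (B → B))) = 1/2 → 1/2 = 1/2
A ↔ C = 1/2 ↔ 1/2 = 1/2
B → C = 1/2 → 1/2 = 1/2
(A ↔ C) → (B → C) = 1/2 → 1/2 = 1/2
B → C = 1/2 → 1/2 = 1/2
A ∨ A = 1/2 ∨ 1/2 = 1/2
(B → C) ↔ (A ∨ A) = 1/2 ↔ 1/2 = 1/2
¬A = ¬1/2 = 1/2
((B → C) ↔ (A ∨ A)) ↔ ¬A = 1/2 ↔ 1/2 = 1/2
((A ↔ C) → (B → C)) → (((B → C) ↔ (A ∨ A)) ↔ ¬A) = 1/2 → 1/2 = 1/2
((((B ↔ A) → A) → (A ↔ C)) → ((A ∨ (B → B)) → (¬A ↔ (B → B)))) ↔ (((A ↔ C) → (B → C)) → (((B → C) ↔ (A ∨ A)) ↔ ¬A)) = 1/2 ↔ 1/2 = 1/2
¬B = ¬1/2 = 1/2
B → C = 1/2 → 1/2 = 1/2
A → (B → C) = 1/2 → 1/2 = 1/2
¬B → (A → (B → C)) = 1/2 → 1/2 = 1/2
C → B = 1/2 → 1/2 = 1/2
B ↔ (C → B) = 1/2 ↔ 1/2 = 1/2
¬(B ↔ (C → B)) = ¬1/2 = 1/2
(¬B → (A → (B → C))) → ¬(B ↔ (C → B)) = 1/2 → 1/2 = 1/2
¬B = ¬1/2 = 1/2
A ∨ A = 1/2 ∨ 1/2 = 1/2
¬B ∨ (A ∨ A) = 1/2 ∨ 1/2 = 1/2
C ∨ A = 1/2 ∨ 1/2 = 1/2
(C ∨ A) → A = 1/2 → 1/2 = 1/2
(¬B ∨ (A ∨ A)) → ((C ∨ A) → A) = 1/2 → 1/2 = 1/2
((¬B → (A → (B → C))) → ¬(B ↔ (C → B))) ↔ ((¬B ∨ (A ∨ A)) → ((C ∨ A) → A)) = 1/2 ↔ 1/2 = 1/2
A → B = 1/2 → 1/2 = 1/2
A ↔ B = 1/2 ↔ 1/2 = 1/2
(A → B) → (A ↔ B) = 1/2 → 1/2 = 1/2
B → A = 1/2 → 1/2 = 1/2
B ∨ A = 1/2 ∨ 1/2 = 1/2
(B → A) → (B ∨ A) = 1/2 → 1/2 = 1/2
((A → B) → (A ↔ B)) ∨ ((B → A) → (B ∨ A)) = 1/2 ∨ 1/2 = 1/2
¬(((A → B) → (A ↔ B)) ∨ ((B → A) → (B ∨ A))) = ¬1/2 = 1/2
(((¬B → (A → (B → C))) → ¬(B ↔ (C → B))) ↔ ((¬B ∨ (A ∨ A)) → ((C ∨ A) → A))) → ¬(((A → B) → (A ↔ B)) ∨ ((B → A) → (B ∨ A))) = 1/2 → 1/2 = 1/2
(((((B ↔ A) → A) → (A ↔ C)) → ((A ∨ (B → B)) → (¬A ↔ (B → B)))) ↔ (((A ↔ C) → (B → C)) → (((B → C) ↔ (A ∨ A)) ↔ ¬A))) → ((((¬B → (A → (B → C))) → ¬(B ↔ (C → B))) ↔ ((¬B ∨ (A ∨ A)) → ((C ∨ A) → A))) → ¬(((A → B) → (A ↔ B)) ∨ ((B → A) → (B ∨ A)))) = 1/2 → 1/2 = 1/2

1/2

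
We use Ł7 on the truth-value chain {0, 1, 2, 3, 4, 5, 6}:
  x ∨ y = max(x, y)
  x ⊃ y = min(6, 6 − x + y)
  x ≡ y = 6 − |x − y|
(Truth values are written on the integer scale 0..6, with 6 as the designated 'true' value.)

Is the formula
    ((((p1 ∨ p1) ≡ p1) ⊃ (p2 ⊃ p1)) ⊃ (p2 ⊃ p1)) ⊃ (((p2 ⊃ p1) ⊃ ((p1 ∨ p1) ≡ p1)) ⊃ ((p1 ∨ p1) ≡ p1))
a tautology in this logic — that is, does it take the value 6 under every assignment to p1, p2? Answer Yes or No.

Yes

At p1 = 2, p2 = 4, for instance:
p1 ∨ p1 = 2 ∨ 2 = 2
(p1 ∨ p1) ≡ p1 = 2 ≡ 2 = 6
p2 ⊃ p1 = 4 ⊃ 2 = 4
((p1 ∨ p1) ≡ p1) ⊃ (p2 ⊃ p1) = 6 ⊃ 4 = 4
(((p1 ∨ p1) ≡ p1) ⊃ (p2 ⊃ p1)) ⊃ (p2 ⊃ p1) = 4 ⊃ 4 = 6
(p2 ⊃ p1) ⊃ ((p1 ∨ p1) ≡ p1) = 4 ⊃ 6 = 6
((p2 ⊃ p1) ⊃ ((p1 ∨ p1) ≡ p1)) ⊃ ((p1 ∨ p1) ≡ p1) = 6 ⊃ 6 = 6
((((p1 ∨ p1) ≡ p1) ⊃ (p2 ⊃ p1)) ⊃ (p2 ⊃ p1)) ⊃ (((p2 ⊃ p1) ⊃ ((p1 ∨ p1) ≡ p1)) ⊃ ((p1 ∨ p1) ≡ p1)) = 6 ⊃ 6 = 6
and checking the remaining 48 assignments likewise gives ≥ 6 in every case.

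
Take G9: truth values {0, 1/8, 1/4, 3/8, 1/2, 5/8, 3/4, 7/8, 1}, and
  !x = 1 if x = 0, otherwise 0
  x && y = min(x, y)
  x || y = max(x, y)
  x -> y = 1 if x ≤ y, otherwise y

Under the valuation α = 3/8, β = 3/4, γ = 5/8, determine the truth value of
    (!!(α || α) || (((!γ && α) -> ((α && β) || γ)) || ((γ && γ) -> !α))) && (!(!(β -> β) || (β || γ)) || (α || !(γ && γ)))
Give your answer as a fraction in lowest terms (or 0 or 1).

α || α = 3/8 || 3/8 = 3/8
!(α || α) = !3/8 = 0
!!(α || α) = !0 = 1
!γ = !5/8 = 0
!γ && α = 0 && 3/8 = 0
α && β = 3/8 && 3/4 = 3/8
(α && β) || γ = 3/8 || 5/8 = 5/8
(!γ && α) -> ((α && β) || γ) = 0 -> 5/8 = 1
γ && γ = 5/8 && 5/8 = 5/8
!α = !3/8 = 0
(γ && γ) -> !α = 5/8 -> 0 = 0
((!γ && α) -> ((α && β) || γ)) || ((γ && γ) -> !α) = 1 || 0 = 1
!!(α || α) || (((!γ && α) -> ((α && β) || γ)) || ((γ && γ) -> !α)) = 1 || 1 = 1
β -> β = 3/4 -> 3/4 = 1
!(β -> β) = !1 = 0
β || γ = 3/4 || 5/8 = 3/4
!(β -> β) || (β || γ) = 0 || 3/4 = 3/4
!(!(β -> β) || (β || γ)) = !3/4 = 0
γ && γ = 5/8 && 5/8 = 5/8
!(γ && γ) = !5/8 = 0
α || !(γ && γ) = 3/8 || 0 = 3/8
!(!(β -> β) || (β || γ)) || (α || !(γ && γ)) = 0 || 3/8 = 3/8
(!!(α || α) || (((!γ && α) -> ((α && β) || γ)) || ((γ && γ) -> !α))) && (!(!(β -> β) || (β || γ)) || (α || !(γ && γ))) = 1 && 3/8 = 3/8

3/8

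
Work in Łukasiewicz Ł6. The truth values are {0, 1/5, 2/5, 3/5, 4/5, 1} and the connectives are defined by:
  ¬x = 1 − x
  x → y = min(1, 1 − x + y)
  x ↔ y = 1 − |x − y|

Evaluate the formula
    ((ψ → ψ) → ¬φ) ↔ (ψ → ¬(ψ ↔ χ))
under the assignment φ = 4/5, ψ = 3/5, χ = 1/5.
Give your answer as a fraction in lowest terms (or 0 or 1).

ψ → ψ = 3/5 → 3/5 = 1
¬φ = ¬4/5 = 1/5
(ψ → ψ) → ¬φ = 1 → 1/5 = 1/5
ψ ↔ χ = 3/5 ↔ 1/5 = 3/5
¬(ψ ↔ χ) = ¬3/5 = 2/5
ψ → ¬(ψ ↔ χ) = 3/5 → 2/5 = 4/5
((ψ → ψ) → ¬φ) ↔ (ψ → ¬(ψ ↔ χ)) = 1/5 ↔ 4/5 = 2/5

2/5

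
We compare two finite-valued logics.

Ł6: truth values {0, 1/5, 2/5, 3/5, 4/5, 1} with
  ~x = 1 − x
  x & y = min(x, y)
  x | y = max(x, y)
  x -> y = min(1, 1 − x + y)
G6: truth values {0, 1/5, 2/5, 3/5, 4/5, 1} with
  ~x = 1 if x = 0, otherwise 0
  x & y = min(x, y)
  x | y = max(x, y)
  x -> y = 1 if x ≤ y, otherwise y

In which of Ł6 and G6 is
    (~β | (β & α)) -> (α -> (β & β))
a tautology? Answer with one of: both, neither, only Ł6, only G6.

neither

In Ł6: at α = 1/5, β = 0 the value is 4/5 — not a tautology.
In G6: at α = 1/5, β = 0 the value is 0 — not a tautology.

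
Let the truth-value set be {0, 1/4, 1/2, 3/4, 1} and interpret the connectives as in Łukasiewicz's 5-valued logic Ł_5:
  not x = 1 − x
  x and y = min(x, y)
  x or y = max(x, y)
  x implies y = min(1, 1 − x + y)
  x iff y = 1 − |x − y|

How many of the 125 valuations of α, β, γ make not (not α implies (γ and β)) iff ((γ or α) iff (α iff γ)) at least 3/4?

49

value 1: 13 assignments (counts)
value 3/4: 36 assignments (counts)
value 1/2: 36 assignments
value 1/4: 22 assignments
value 0: 18 assignments
So 49 of the 125 assignments meet the threshold.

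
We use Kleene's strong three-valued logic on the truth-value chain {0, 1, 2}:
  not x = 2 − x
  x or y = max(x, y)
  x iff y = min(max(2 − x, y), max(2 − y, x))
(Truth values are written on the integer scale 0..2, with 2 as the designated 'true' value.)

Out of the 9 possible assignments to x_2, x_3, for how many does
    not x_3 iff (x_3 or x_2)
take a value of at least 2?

x_2 = 0, x_3 = 0 ↦ 0  <
x_2 = 0, x_3 = 1 ↦ 1  <
x_2 = 0, x_3 = 2 ↦ 0  <
x_2 = 1, x_3 = 0 ↦ 1  <
x_2 = 1, x_3 = 1 ↦ 1  <
x_2 = 1, x_3 = 2 ↦ 0  <
x_2 = 2, x_3 = 0 ↦ 2  ≥
x_2 = 2, x_3 = 1 ↦ 1  <
x_2 = 2, x_3 = 2 ↦ 0  <
So 1 of the 9 assignments meets the threshold.

1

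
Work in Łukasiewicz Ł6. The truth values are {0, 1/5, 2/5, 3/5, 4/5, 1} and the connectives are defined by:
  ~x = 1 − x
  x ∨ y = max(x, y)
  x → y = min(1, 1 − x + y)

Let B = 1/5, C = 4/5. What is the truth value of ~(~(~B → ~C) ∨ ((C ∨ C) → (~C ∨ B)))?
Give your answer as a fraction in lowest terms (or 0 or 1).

2/5

~B = ~1/5 = 4/5
~C = ~4/5 = 1/5
~B → ~C = 4/5 → 1/5 = 2/5
~(~B → ~C) = ~2/5 = 3/5
C ∨ C = 4/5 ∨ 4/5 = 4/5
~C = ~4/5 = 1/5
~C ∨ B = 1/5 ∨ 1/5 = 1/5
(C ∨ C) → (~C ∨ B) = 4/5 → 1/5 = 2/5
~(~B → ~C) ∨ ((C ∨ C) → (~C ∨ B)) = 3/5 ∨ 2/5 = 3/5
~(~(~B → ~C) ∨ ((C ∨ C) → (~C ∨ B))) = ~3/5 = 2/5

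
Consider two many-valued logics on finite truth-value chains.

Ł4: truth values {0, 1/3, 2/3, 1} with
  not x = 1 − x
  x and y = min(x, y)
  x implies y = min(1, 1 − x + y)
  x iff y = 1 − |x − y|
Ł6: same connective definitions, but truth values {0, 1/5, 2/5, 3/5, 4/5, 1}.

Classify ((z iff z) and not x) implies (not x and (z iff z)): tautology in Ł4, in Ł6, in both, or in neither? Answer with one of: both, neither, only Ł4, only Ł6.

both

In Ł4: every assignment gives 1 — tautology.
In Ł6: every assignment gives 1 — tautology.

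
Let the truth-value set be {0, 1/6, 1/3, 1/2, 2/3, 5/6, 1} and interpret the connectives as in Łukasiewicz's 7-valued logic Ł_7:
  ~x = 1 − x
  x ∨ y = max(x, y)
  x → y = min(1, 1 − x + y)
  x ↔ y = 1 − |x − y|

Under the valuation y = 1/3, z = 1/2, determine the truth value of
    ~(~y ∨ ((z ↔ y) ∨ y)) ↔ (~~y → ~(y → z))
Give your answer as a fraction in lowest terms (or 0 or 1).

1/2

~y = ~1/3 = 2/3
z ↔ y = 1/2 ↔ 1/3 = 5/6
(z ↔ y) ∨ y = 5/6 ∨ 1/3 = 5/6
~y ∨ ((z ↔ y) ∨ y) = 2/3 ∨ 5/6 = 5/6
~(~y ∨ ((z ↔ y) ∨ y)) = ~5/6 = 1/6
~y = ~1/3 = 2/3
~~y = ~2/3 = 1/3
y → z = 1/3 → 1/2 = 1
~(y → z) = ~1 = 0
~~y → ~(y → z) = 1/3 → 0 = 2/3
~(~y ∨ ((z ↔ y) ∨ y)) ↔ (~~y → ~(y → z)) = 1/6 ↔ 2/3 = 1/2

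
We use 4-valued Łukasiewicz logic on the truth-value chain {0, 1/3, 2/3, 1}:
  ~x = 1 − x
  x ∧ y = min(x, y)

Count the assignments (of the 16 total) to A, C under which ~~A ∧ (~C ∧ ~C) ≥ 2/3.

A = 0, C = 0 ↦ 0  <
A = 0, C = 1/3 ↦ 0  <
A = 0, C = 2/3 ↦ 0  <
A = 0, C = 1 ↦ 0  <
A = 1/3, C = 0 ↦ 1/3  <
A = 1/3, C = 1/3 ↦ 1/3  <
A = 1/3, C = 2/3 ↦ 1/3  <
A = 1/3, C = 1 ↦ 0  <
A = 2/3, C = 0 ↦ 2/3  ≥
A = 2/3, C = 1/3 ↦ 2/3  ≥
A = 2/3, C = 2/3 ↦ 1/3  <
A = 2/3, C = 1 ↦ 0  <
A = 1, C = 0 ↦ 1  ≥
A = 1, C = 1/3 ↦ 2/3  ≥
A = 1, C = 2/3 ↦ 1/3  <
A = 1, C = 1 ↦ 0  <
So 4 of the 16 assignments meet the threshold.

4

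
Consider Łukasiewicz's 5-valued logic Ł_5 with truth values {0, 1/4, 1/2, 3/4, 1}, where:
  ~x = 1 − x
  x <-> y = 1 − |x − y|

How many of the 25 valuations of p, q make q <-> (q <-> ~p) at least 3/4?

value 1: 7 assignments (counts)
value 3/4: 7 assignments (counts)
value 1/2: 6 assignments
value 1/4: 3 assignments
value 0: 2 assignments
So 14 of the 25 assignments meet the threshold.

14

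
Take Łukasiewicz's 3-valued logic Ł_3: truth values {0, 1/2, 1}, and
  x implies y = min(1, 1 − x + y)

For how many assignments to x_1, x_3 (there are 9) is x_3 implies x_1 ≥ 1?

x_1 = 0, x_3 = 0 ↦ 1  ≥
x_1 = 0, x_3 = 1/2 ↦ 1/2  <
x_1 = 0, x_3 = 1 ↦ 0  <
x_1 = 1/2, x_3 = 0 ↦ 1  ≥
x_1 = 1/2, x_3 = 1/2 ↦ 1  ≥
x_1 = 1/2, x_3 = 1 ↦ 1/2  <
x_1 = 1, x_3 = 0 ↦ 1  ≥
x_1 = 1, x_3 = 1/2 ↦ 1  ≥
x_1 = 1, x_3 = 1 ↦ 1  ≥
So 6 of the 9 assignments meet the threshold.

6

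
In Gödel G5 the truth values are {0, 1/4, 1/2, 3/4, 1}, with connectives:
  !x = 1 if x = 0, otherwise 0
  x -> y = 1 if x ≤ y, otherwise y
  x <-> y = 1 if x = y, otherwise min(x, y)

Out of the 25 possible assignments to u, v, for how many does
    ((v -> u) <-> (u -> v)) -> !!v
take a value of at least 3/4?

value 1: 24 assignments (counts)
value 0: 1 assignment
So 24 of the 25 assignments meet the threshold.

24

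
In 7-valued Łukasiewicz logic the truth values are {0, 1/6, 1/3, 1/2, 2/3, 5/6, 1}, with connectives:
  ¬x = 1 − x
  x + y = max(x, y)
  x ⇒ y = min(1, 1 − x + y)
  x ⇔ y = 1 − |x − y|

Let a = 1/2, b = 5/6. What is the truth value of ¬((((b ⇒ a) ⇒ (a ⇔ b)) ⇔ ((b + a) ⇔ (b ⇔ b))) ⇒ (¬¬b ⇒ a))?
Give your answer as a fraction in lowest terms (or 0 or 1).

b ⇒ a = 5/6 ⇒ 1/2 = 2/3
a ⇔ b = 1/2 ⇔ 5/6 = 2/3
(b ⇒ a) ⇒ (a ⇔ b) = 2/3 ⇒ 2/3 = 1
b + a = 5/6 + 1/2 = 5/6
b ⇔ b = 5/6 ⇔ 5/6 = 1
(b + a) ⇔ (b ⇔ b) = 5/6 ⇔ 1 = 5/6
((b ⇒ a) ⇒ (a ⇔ b)) ⇔ ((b + a) ⇔ (b ⇔ b)) = 1 ⇔ 5/6 = 5/6
¬b = ¬5/6 = 1/6
¬¬b = ¬1/6 = 5/6
¬¬b ⇒ a = 5/6 ⇒ 1/2 = 2/3
(((b ⇒ a) ⇒ (a ⇔ b)) ⇔ ((b + a) ⇔ (b ⇔ b))) ⇒ (¬¬b ⇒ a) = 5/6 ⇒ 2/3 = 5/6
¬((((b ⇒ a) ⇒ (a ⇔ b)) ⇔ ((b + a) ⇔ (b ⇔ b))) ⇒ (¬¬b ⇒ a)) = ¬5/6 = 1/6

1/6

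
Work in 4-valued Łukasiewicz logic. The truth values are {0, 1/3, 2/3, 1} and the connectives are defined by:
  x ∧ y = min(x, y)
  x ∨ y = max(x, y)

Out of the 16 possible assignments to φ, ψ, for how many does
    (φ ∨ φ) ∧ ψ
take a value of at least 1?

φ = 0, ψ = 0 ↦ 0  <
φ = 0, ψ = 1/3 ↦ 0  <
φ = 0, ψ = 2/3 ↦ 0  <
φ = 0, ψ = 1 ↦ 0  <
φ = 1/3, ψ = 0 ↦ 0  <
φ = 1/3, ψ = 1/3 ↦ 1/3  <
φ = 1/3, ψ = 2/3 ↦ 1/3  <
φ = 1/3, ψ = 1 ↦ 1/3  <
φ = 2/3, ψ = 0 ↦ 0  <
φ = 2/3, ψ = 1/3 ↦ 1/3  <
φ = 2/3, ψ = 2/3 ↦ 2/3  <
φ = 2/3, ψ = 1 ↦ 2/3  <
φ = 1, ψ = 0 ↦ 0  <
φ = 1, ψ = 1/3 ↦ 1/3  <
φ = 1, ψ = 2/3 ↦ 2/3  <
φ = 1, ψ = 1 ↦ 1  ≥
So 1 of the 16 assignments meets the threshold.

1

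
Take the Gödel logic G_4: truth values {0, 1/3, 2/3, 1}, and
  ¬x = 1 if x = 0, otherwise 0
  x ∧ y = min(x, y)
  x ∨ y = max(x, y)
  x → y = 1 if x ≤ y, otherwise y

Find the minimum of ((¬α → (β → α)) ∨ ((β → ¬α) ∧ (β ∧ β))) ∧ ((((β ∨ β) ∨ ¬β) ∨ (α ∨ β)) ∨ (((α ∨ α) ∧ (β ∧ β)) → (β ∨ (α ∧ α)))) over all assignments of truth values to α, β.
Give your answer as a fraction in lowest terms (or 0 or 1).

Take α = 0, β = 1/3:
¬α = ¬0 = 1
β → α = 1/3 → 0 = 0
¬α → (β → α) = 1 → 0 = 0
¬α = ¬0 = 1
β → ¬α = 1/3 → 1 = 1
β ∧ β = 1/3 ∧ 1/3 = 1/3
(β → ¬α) ∧ (β ∧ β) = 1 ∧ 1/3 = 1/3
(¬α → (β → α)) ∨ ((β → ¬α) ∧ (β ∧ β)) = 0 ∨ 1/3 = 1/3
β ∨ β = 1/3 ∨ 1/3 = 1/3
¬β = ¬1/3 = 0
(β ∨ β) ∨ ¬β = 1/3 ∨ 0 = 1/3
α ∨ β = 0 ∨ 1/3 = 1/3
((β ∨ β) ∨ ¬β) ∨ (α ∨ β) = 1/3 ∨ 1/3 = 1/3
α ∨ α = 0 ∨ 0 = 0
β ∧ β = 1/3 ∧ 1/3 = 1/3
(α ∨ α) ∧ (β ∧ β) = 0 ∧ 1/3 = 0
α ∧ α = 0 ∧ 0 = 0
β ∨ (α ∧ α) = 1/3 ∨ 0 = 1/3
((α ∨ α) ∧ (β ∧ β)) → (β ∨ (α ∧ α)) = 0 → 1/3 = 1
(((β ∨ β) ∨ ¬β) ∨ (α ∨ β)) ∨ (((α ∨ α) ∧ (β ∧ β)) → (β ∨ (α ∧ α))) = 1/3 ∨ 1 = 1
((¬α → (β → α)) ∨ ((β → ¬α) ∧ (β ∧ β))) ∧ ((((β ∨ β) ∨ ¬β) ∨ (α ∨ β)) ∨ (((α ∨ α) ∧ (β ∧ β)) → (β ∨ (α ∧ α)))) = 1/3 ∧ 1 = 1/3
No assignment yields a value below 1/3, so this is the minimum.

1/3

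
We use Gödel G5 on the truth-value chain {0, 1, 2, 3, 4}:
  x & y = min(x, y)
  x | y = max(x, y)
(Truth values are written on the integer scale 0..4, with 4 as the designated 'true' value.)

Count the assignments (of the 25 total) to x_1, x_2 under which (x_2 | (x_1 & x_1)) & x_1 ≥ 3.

10

value 4: 5 assignments (counts)
value 3: 5 assignments (counts)
value 2: 5 assignments
value 1: 5 assignments
value 0: 5 assignments
So 10 of the 25 assignments meet the threshold.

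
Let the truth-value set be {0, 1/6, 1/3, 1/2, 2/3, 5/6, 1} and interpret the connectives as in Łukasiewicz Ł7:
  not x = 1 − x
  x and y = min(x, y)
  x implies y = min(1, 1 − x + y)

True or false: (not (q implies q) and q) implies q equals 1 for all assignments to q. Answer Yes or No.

Yes

q = 0 ↦ 1
q = 1/6 ↦ 1
q = 1/3 ↦ 1
q = 1/2 ↦ 1
q = 2/3 ↦ 1
q = 5/6 ↦ 1
q = 1 ↦ 1
Every assignment gives a value ≥ 1.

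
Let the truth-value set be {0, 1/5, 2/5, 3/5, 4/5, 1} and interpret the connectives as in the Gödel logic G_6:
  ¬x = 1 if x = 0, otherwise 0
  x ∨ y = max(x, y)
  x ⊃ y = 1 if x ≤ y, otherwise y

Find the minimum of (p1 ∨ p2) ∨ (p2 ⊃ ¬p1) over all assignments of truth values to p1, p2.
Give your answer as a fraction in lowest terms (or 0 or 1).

Take p1 = 1/5, p2 = 1/5:
p1 ∨ p2 = 1/5 ∨ 1/5 = 1/5
¬p1 = ¬1/5 = 0
p2 ⊃ ¬p1 = 1/5 ⊃ 0 = 0
(p1 ∨ p2) ∨ (p2 ⊃ ¬p1) = 1/5 ∨ 0 = 1/5
No assignment yields a value below 1/5, so this is the minimum.

1/5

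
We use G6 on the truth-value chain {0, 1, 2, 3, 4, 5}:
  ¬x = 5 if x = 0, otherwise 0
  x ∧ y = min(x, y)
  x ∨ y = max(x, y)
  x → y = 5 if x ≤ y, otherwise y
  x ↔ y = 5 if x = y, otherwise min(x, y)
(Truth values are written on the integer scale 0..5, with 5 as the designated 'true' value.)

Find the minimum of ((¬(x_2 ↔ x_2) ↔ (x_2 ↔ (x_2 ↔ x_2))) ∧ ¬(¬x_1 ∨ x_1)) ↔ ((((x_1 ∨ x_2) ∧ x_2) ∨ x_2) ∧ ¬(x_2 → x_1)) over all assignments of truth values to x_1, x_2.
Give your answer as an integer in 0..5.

0

Take x_1 = 0, x_2 = 1:
x_2 ↔ x_2 = 1 ↔ 1 = 5
¬(x_2 ↔ x_2) = ¬5 = 0
x_2 ↔ x_2 = 1 ↔ 1 = 5
x_2 ↔ (x_2 ↔ x_2) = 1 ↔ 5 = 1
¬(x_2 ↔ x_2) ↔ (x_2 ↔ (x_2 ↔ x_2)) = 0 ↔ 1 = 0
¬x_1 = ¬0 = 5
¬x_1 ∨ x_1 = 5 ∨ 0 = 5
¬(¬x_1 ∨ x_1) = ¬5 = 0
(¬(x_2 ↔ x_2) ↔ (x_2 ↔ (x_2 ↔ x_2))) ∧ ¬(¬x_1 ∨ x_1) = 0 ∧ 0 = 0
x_1 ∨ x_2 = 0 ∨ 1 = 1
(x_1 ∨ x_2) ∧ x_2 = 1 ∧ 1 = 1
((x_1 ∨ x_2) ∧ x_2) ∨ x_2 = 1 ∨ 1 = 1
x_2 → x_1 = 1 → 0 = 0
¬(x_2 → x_1) = ¬0 = 5
(((x_1 ∨ x_2) ∧ x_2) ∨ x_2) ∧ ¬(x_2 → x_1) = 1 ∧ 5 = 1
((¬(x_2 ↔ x_2) ↔ (x_2 ↔ (x_2 ↔ x_2))) ∧ ¬(¬x_1 ∨ x_1)) ↔ ((((x_1 ∨ x_2) ∧ x_2) ∨ x_2) ∧ ¬(x_2 → x_1)) = 0 ↔ 1 = 0
No assignment yields a value below 0, so this is the minimum.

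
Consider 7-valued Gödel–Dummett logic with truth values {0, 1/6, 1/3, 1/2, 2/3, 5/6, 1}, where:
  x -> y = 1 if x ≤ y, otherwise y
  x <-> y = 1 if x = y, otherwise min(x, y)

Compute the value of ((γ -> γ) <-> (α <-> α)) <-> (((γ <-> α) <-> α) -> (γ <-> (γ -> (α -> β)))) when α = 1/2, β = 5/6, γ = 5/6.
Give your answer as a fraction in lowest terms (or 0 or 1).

γ -> γ = 5/6 -> 5/6 = 1
α <-> α = 1/2 <-> 1/2 = 1
(γ -> γ) <-> (α <-> α) = 1 <-> 1 = 1
γ <-> α = 5/6 <-> 1/2 = 1/2
(γ <-> α) <-> α = 1/2 <-> 1/2 = 1
α -> β = 1/2 -> 5/6 = 1
γ -> (α -> β) = 5/6 -> 1 = 1
γ <-> (γ -> (α -> β)) = 5/6 <-> 1 = 5/6
((γ <-> α) <-> α) -> (γ <-> (γ -> (α -> β))) = 1 -> 5/6 = 5/6
((γ -> γ) <-> (α <-> α)) <-> (((γ <-> α) <-> α) -> (γ <-> (γ -> (α -> β)))) = 1 <-> 5/6 = 5/6

5/6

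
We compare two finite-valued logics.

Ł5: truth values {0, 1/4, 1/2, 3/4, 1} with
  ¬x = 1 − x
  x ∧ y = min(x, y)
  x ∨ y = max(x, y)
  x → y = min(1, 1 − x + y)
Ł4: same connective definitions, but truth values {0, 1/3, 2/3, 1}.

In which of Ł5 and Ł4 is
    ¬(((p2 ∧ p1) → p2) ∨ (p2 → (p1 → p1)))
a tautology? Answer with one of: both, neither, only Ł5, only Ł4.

In Ł5: at p1 = 0, p2 = 0 the value is 0 — not a tautology.
In Ł4: at p1 = 0, p2 = 0 the value is 0 — not a tautology.

neither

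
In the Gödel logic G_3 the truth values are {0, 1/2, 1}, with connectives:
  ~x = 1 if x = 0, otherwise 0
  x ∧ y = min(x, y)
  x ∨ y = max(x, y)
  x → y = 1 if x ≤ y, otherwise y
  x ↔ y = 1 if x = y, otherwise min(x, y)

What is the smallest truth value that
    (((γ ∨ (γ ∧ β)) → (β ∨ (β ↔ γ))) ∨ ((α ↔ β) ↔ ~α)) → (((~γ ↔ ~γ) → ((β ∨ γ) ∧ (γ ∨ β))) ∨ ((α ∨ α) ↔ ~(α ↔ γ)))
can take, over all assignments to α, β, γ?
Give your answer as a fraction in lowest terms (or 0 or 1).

Take α = 0, β = 0, γ = 1/2:
γ ∧ β = 1/2 ∧ 0 = 0
γ ∨ (γ ∧ β) = 1/2 ∨ 0 = 1/2
β ↔ γ = 0 ↔ 1/2 = 0
β ∨ (β ↔ γ) = 0 ∨ 0 = 0
(γ ∨ (γ ∧ β)) → (β ∨ (β ↔ γ)) = 1/2 → 0 = 0
α ↔ β = 0 ↔ 0 = 1
~α = ~0 = 1
(α ↔ β) ↔ ~α = 1 ↔ 1 = 1
((γ ∨ (γ ∧ β)) → (β ∨ (β ↔ γ))) ∨ ((α ↔ β) ↔ ~α) = 0 ∨ 1 = 1
~γ = ~1/2 = 0
~γ = ~1/2 = 0
~γ ↔ ~γ = 0 ↔ 0 = 1
β ∨ γ = 0 ∨ 1/2 = 1/2
γ ∨ β = 1/2 ∨ 0 = 1/2
(β ∨ γ) ∧ (γ ∨ β) = 1/2 ∧ 1/2 = 1/2
(~γ ↔ ~γ) → ((β ∨ γ) ∧ (γ ∨ β)) = 1 → 1/2 = 1/2
α ∨ α = 0 ∨ 0 = 0
α ↔ γ = 0 ↔ 1/2 = 0
~(α ↔ γ) = ~0 = 1
(α ∨ α) ↔ ~(α ↔ γ) = 0 ↔ 1 = 0
((~γ ↔ ~γ) → ((β ∨ γ) ∧ (γ ∨ β))) ∨ ((α ∨ α) ↔ ~(α ↔ γ)) = 1/2 ∨ 0 = 1/2
(((γ ∨ (γ ∧ β)) → (β ∨ (β ↔ γ))) ∨ ((α ↔ β) ↔ ~α)) → (((~γ ↔ ~γ) → ((β ∨ γ) ∧ (γ ∨ β))) ∨ ((α ∨ α) ↔ ~(α ↔ γ))) = 1 → 1/2 = 1/2
No assignment yields a value below 1/2, so this is the minimum.

1/2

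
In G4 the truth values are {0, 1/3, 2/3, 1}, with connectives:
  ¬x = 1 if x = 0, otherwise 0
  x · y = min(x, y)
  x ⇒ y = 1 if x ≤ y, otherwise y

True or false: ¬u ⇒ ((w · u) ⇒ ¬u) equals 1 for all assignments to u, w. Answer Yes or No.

u = 0, w = 0 ↦ 1
u = 0, w = 1/3 ↦ 1
u = 0, w = 2/3 ↦ 1
u = 0, w = 1 ↦ 1
u = 1/3, w = 0 ↦ 1
u = 1/3, w = 1/3 ↦ 1
u = 1/3, w = 2/3 ↦ 1
u = 1/3, w = 1 ↦ 1
u = 2/3, w = 0 ↦ 1
u = 2/3, w = 1/3 ↦ 1
u = 2/3, w = 2/3 ↦ 1
u = 2/3, w = 1 ↦ 1
u = 1, w = 0 ↦ 1
u = 1, w = 1/3 ↦ 1
u = 1, w = 2/3 ↦ 1
u = 1, w = 1 ↦ 1
Every assignment gives a value ≥ 1.

Yes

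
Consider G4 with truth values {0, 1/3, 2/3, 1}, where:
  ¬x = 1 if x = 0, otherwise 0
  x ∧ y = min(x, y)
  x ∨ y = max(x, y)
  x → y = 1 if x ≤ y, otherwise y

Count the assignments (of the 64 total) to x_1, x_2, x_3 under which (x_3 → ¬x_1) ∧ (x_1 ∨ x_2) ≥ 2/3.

value 1: 10 assignments (counts)
value 2/3: 8 assignments (counts)
value 1/3: 6 assignments
value 0: 40 assignments
So 18 of the 64 assignments meet the threshold.

18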